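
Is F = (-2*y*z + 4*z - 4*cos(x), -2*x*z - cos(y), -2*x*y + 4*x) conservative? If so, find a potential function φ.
Yes, F is conservative. φ = -2*x*y*z + 4*x*z - 4*sin(x) - sin(y)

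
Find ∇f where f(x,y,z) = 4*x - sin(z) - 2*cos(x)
(2*sin(x) + 4, 0, -cos(z))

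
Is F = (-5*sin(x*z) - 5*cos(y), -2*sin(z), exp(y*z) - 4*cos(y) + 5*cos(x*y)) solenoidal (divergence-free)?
No, ∇·F = y*exp(y*z) - 5*z*cos(x*z)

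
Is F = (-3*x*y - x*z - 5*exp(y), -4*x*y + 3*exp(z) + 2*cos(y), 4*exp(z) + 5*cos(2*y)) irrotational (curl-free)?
No, ∇×F = (-3*exp(z) - 10*sin(2*y), -x, 3*x - 4*y + 5*exp(y))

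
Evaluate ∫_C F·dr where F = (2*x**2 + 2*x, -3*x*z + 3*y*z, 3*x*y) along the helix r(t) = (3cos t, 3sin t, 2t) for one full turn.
27*pi*(-2*pi - 1)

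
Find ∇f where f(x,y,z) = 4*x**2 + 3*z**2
(8*x, 0, 6*z)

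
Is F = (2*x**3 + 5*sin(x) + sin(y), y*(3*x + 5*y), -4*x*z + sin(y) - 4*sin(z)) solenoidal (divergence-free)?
No, ∇·F = 6*x**2 - x + 10*y + 5*cos(x) - 4*cos(z)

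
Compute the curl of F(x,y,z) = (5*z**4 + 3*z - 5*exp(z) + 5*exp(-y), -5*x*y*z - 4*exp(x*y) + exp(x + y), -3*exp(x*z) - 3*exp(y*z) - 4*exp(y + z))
(5*x*y - 3*z*exp(y*z) - 4*exp(y + z), 20*z**3 + 3*z*exp(x*z) - 5*exp(z) + 3, -5*y*z - 4*y*exp(x*y) + exp(x + y) + 5*exp(-y))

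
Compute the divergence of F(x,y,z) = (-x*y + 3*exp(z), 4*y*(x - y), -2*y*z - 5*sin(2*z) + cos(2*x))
4*x - 11*y - 10*cos(2*z)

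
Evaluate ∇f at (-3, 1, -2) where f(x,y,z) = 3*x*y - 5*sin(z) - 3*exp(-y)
(3, -9 + 3*exp(-1), -5*cos(2))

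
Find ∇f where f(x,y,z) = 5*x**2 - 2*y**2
(10*x, -4*y, 0)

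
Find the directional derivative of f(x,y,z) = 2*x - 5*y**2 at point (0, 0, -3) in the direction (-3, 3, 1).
-6*sqrt(19)/19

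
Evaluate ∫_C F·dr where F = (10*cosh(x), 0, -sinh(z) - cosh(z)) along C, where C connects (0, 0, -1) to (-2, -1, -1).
-10*sinh(2)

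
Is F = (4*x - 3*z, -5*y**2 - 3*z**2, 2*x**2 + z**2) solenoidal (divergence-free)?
No, ∇·F = -10*y + 2*z + 4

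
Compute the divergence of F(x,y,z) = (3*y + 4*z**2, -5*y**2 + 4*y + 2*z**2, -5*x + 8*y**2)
4 - 10*y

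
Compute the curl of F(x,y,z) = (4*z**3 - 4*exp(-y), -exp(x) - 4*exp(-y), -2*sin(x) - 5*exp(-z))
(0, 12*z**2 + 2*cos(x), -exp(x) - 4*exp(-y))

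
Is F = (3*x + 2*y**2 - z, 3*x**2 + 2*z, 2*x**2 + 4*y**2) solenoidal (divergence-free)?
No, ∇·F = 3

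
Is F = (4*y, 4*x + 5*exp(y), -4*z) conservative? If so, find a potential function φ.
Yes, F is conservative. φ = 4*x*y - 2*z**2 + 5*exp(y)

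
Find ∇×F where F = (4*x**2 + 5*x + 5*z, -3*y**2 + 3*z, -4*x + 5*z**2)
(-3, 9, 0)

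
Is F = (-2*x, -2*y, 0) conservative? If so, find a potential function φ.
Yes, F is conservative. φ = -x**2 - y**2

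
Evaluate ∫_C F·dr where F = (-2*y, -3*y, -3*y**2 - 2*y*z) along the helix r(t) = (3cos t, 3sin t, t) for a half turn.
-21*pi/2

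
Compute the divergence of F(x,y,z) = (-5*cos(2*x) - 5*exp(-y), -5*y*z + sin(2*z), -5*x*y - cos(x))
-5*z + 10*sin(2*x)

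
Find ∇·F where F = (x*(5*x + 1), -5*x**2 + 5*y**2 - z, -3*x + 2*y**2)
10*x + 10*y + 1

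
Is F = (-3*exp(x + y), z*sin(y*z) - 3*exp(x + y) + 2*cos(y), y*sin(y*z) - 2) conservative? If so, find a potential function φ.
Yes, F is conservative. φ = -2*z - 3*exp(x + y) + 2*sin(y) - cos(y*z)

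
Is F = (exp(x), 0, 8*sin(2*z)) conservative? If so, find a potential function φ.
Yes, F is conservative. φ = exp(x) - 4*cos(2*z)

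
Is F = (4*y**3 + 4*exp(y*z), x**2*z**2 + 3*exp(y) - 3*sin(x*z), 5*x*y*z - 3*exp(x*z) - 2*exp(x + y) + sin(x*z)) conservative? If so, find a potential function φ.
No, ∇×F = (-2*x**2*z + 5*x*z + 3*x*cos(x*z) - 2*exp(x + y), -5*y*z + 4*y*exp(y*z) + 3*z*exp(x*z) - z*cos(x*z) + 2*exp(x + y), 2*x*z**2 - 12*y**2 - 4*z*exp(y*z) - 3*z*cos(x*z)) ≠ 0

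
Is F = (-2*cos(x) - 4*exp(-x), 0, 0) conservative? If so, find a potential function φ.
Yes, F is conservative. φ = -2*sin(x) + 4*exp(-x)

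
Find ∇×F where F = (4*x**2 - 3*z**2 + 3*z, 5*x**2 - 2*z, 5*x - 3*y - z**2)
(-1, -6*z - 2, 10*x)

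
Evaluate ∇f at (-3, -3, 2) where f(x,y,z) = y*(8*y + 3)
(0, -45, 0)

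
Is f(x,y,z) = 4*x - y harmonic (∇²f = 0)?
Yes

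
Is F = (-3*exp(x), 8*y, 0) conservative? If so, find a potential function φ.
Yes, F is conservative. φ = 4*y**2 - 3*exp(x)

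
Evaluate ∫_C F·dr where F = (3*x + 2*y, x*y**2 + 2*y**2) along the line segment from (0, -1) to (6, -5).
-710/3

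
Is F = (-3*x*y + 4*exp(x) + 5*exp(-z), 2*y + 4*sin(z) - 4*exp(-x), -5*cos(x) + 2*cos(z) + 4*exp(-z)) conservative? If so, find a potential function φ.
No, ∇×F = (-4*cos(z), -5*sin(x) - 5*exp(-z), 3*x + 4*exp(-x)) ≠ 0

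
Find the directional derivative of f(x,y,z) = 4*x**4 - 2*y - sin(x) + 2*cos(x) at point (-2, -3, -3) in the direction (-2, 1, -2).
-4*sin(2)/3 + 2*cos(2)/3 + 254/3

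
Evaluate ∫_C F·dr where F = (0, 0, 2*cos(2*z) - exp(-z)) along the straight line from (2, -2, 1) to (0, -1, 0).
-sin(2) - exp(-1) + 1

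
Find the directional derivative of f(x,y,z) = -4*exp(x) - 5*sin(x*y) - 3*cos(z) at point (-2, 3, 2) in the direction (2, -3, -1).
-sqrt(14)*(8 + 3*exp(2)*sin(2) + 60*exp(2)*cos(6))*exp(-2)/14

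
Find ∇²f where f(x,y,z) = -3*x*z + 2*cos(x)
-2*cos(x)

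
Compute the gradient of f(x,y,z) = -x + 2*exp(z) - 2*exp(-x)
(-1 + 2*exp(-x), 0, 2*exp(z))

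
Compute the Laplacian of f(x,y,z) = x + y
0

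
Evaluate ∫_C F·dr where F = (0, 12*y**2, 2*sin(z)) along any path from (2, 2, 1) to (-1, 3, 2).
-2*cos(2) + 2*cos(1) + 76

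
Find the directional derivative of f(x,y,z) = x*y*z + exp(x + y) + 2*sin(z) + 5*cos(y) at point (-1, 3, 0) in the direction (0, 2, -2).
sqrt(2)*(-5*sin(3) + 1 + exp(2))/2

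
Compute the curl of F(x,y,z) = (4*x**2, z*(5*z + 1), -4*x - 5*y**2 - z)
(-10*y - 10*z - 1, 4, 0)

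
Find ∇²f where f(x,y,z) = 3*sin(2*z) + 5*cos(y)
-12*sin(2*z) - 5*cos(y)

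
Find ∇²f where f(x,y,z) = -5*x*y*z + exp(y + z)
2*exp(y + z)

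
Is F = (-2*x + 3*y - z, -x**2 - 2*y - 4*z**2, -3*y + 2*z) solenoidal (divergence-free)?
No, ∇·F = -2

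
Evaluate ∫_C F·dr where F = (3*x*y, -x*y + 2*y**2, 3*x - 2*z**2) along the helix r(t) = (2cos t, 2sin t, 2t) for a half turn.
-16*pi**3/3 - 16/3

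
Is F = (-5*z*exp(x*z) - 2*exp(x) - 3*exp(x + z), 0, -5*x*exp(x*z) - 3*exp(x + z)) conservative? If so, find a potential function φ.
Yes, F is conservative. φ = -2*exp(x) - 5*exp(x*z) - 3*exp(x + z)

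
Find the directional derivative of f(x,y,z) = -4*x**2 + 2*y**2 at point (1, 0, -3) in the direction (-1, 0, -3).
4*sqrt(10)/5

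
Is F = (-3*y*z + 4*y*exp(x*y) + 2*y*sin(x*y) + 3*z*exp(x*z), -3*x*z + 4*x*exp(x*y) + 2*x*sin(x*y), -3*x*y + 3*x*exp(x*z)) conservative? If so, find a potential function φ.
Yes, F is conservative. φ = -3*x*y*z + 4*exp(x*y) + 3*exp(x*z) - 2*cos(x*y)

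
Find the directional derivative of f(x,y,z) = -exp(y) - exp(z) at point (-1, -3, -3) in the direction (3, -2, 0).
2*sqrt(13)*exp(-3)/13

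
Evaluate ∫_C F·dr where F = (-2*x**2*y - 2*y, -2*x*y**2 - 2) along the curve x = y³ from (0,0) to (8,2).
-9956/15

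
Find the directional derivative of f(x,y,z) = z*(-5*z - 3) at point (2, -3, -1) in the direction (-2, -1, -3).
-3*sqrt(14)/2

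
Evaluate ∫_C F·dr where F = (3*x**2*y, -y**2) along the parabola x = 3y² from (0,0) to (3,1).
479/21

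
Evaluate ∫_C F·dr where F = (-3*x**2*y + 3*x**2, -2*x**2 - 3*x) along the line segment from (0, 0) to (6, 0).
216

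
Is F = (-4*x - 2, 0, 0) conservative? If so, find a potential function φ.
Yes, F is conservative. φ = 2*x*(-x - 1)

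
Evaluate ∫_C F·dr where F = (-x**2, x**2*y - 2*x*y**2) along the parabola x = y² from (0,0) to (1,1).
-17/30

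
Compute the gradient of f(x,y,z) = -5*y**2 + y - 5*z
(0, 1 - 10*y, -5)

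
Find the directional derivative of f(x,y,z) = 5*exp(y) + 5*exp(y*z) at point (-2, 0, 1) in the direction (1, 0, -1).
0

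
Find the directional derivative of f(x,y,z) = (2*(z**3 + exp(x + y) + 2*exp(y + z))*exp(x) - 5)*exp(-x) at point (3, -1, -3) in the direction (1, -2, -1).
sqrt(6)*(-54*exp(4) - 2*exp(6) - 12 + 5*E)*exp(-4)/6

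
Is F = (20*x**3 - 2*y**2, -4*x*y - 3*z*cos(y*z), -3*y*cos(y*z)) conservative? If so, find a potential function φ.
Yes, F is conservative. φ = 5*x**4 - 2*x*y**2 - 3*sin(y*z)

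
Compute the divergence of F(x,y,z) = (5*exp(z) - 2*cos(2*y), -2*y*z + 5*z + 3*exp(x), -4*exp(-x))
-2*z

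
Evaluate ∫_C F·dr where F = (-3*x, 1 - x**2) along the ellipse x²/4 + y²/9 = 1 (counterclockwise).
0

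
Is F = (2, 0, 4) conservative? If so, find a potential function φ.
Yes, F is conservative. φ = 2*x + 4*z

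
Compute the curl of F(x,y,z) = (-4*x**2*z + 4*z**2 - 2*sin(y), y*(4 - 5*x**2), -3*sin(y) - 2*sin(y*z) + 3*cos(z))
(-2*z*cos(y*z) - 3*cos(y), -4*x**2 + 8*z, -10*x*y + 2*cos(y))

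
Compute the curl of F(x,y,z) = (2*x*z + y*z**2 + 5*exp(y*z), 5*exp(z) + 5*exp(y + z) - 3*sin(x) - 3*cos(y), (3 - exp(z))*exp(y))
(3*exp(y) - 5*exp(z) - 6*exp(y + z), 2*x + 2*y*z + 5*y*exp(y*z), -z**2 - 5*z*exp(y*z) - 3*cos(x))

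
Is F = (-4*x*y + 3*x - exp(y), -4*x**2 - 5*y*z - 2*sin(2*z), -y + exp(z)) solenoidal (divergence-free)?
No, ∇·F = -4*y - 5*z + exp(z) + 3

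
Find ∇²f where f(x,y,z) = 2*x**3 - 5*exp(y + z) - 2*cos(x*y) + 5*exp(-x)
(2*(x**2*cos(x*y) + 6*x + y**2*cos(x*y) - 5*exp(y + z))*exp(x) + 5)*exp(-x)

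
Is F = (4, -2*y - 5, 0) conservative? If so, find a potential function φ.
Yes, F is conservative. φ = 4*x - y**2 - 5*y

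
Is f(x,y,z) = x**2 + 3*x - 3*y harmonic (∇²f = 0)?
No, ∇²f = 2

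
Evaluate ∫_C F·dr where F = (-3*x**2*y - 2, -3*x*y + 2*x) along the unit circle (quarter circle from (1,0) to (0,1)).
1 + 11*pi/16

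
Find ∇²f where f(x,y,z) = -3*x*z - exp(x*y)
(-x**2 - y**2)*exp(x*y)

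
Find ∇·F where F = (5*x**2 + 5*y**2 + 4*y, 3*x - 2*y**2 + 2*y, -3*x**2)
10*x - 4*y + 2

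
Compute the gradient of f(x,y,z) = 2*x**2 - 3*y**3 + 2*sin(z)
(4*x, -9*y**2, 2*cos(z))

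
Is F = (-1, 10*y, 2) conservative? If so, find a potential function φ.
Yes, F is conservative. φ = -x + 5*y**2 + 2*z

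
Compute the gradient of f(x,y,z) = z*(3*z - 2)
(0, 0, 6*z - 2)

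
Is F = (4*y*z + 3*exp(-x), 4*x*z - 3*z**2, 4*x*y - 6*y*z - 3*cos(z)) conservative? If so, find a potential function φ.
Yes, F is conservative. φ = 4*x*y*z - 3*y*z**2 - 3*sin(z) - 3*exp(-x)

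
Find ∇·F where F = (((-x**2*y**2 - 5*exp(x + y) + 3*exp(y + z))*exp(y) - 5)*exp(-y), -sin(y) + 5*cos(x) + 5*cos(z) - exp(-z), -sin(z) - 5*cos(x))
-2*x*y**2 - 5*exp(x + y) - cos(y) - cos(z)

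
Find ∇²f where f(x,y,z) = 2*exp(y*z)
2*(y**2 + z**2)*exp(y*z)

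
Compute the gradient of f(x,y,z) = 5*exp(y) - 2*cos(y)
(0, 5*exp(y) + 2*sin(y), 0)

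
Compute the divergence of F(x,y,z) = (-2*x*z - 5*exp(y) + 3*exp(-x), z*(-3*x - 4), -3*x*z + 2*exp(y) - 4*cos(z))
-3*x - 2*z + 4*sin(z) - 3*exp(-x)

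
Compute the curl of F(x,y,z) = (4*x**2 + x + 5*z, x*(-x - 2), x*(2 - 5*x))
(0, 10*x + 3, -2*x - 2)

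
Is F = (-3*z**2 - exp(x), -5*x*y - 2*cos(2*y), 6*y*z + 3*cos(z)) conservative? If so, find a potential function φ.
No, ∇×F = (6*z, -6*z, -5*y) ≠ 0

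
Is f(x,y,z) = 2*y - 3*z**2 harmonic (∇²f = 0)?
No, ∇²f = -6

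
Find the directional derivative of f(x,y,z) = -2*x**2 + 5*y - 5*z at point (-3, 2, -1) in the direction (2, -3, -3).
12*sqrt(22)/11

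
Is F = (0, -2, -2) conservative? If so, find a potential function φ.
Yes, F is conservative. φ = -2*y - 2*z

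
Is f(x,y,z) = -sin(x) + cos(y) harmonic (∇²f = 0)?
No, ∇²f = sin(x) - cos(y)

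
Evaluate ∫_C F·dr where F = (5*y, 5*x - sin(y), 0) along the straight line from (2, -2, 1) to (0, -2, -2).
20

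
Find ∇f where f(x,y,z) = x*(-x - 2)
(-2*x - 2, 0, 0)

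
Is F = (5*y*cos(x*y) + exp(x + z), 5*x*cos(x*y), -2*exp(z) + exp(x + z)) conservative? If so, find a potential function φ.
Yes, F is conservative. φ = -2*exp(z) + exp(x + z) + 5*sin(x*y)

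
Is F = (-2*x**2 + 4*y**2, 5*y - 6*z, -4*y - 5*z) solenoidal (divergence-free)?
No, ∇·F = -4*x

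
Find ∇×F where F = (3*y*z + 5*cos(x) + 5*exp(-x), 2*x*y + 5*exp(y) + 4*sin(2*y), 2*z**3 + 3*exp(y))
(3*exp(y), 3*y, 2*y - 3*z)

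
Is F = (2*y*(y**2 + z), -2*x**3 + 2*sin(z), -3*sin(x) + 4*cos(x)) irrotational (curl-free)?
No, ∇×F = (-2*cos(z), 2*y + 4*sin(x) + 3*cos(x), -6*x**2 - 6*y**2 - 2*z)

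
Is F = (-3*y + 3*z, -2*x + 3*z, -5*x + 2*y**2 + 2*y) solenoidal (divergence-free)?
Yes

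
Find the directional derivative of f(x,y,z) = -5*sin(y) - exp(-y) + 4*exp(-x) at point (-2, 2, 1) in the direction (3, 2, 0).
2*sqrt(13)*(-6*exp(4) + 1 - 5*exp(2)*cos(2))*exp(-2)/13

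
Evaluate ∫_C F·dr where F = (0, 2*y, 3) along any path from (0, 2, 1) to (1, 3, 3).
11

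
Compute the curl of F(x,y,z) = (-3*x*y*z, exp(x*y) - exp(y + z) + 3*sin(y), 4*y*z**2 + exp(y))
(4*z**2 + exp(y) + exp(y + z), -3*x*y, 3*x*z + y*exp(x*y))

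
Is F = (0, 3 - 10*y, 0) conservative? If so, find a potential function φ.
Yes, F is conservative. φ = y*(3 - 5*y)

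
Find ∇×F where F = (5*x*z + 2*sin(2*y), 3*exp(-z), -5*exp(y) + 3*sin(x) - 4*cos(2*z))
(-5*exp(y) + 3*exp(-z), 5*x - 3*cos(x), -4*cos(2*y))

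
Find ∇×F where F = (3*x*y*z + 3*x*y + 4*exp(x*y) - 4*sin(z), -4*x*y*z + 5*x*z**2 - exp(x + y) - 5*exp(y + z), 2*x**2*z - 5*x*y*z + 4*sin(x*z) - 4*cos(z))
(4*x*y - 15*x*z + 5*exp(y + z), 3*x*y - 4*x*z + 5*y*z - 4*z*cos(x*z) - 4*cos(z), -3*x*z - 4*x*exp(x*y) - 3*x - 4*y*z + 5*z**2 - exp(x + y))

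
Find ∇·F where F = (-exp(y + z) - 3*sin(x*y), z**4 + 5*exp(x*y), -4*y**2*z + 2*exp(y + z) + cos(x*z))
5*x*exp(x*y) - x*sin(x*z) - 4*y**2 - 3*y*cos(x*y) + 2*exp(y + z)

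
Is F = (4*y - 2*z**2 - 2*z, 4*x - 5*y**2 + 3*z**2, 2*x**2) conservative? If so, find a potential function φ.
No, ∇×F = (-6*z, -4*x - 4*z - 2, 0) ≠ 0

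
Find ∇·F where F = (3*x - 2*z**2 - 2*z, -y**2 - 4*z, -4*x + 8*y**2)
3 - 2*y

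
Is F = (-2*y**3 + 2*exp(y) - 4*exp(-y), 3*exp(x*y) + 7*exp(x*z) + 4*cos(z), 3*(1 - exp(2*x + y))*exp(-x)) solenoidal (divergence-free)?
No, ∇·F = 3*x*exp(x*y)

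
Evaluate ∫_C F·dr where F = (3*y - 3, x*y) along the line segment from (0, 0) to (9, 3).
81/2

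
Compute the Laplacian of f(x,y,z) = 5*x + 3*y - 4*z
0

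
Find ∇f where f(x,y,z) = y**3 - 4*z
(0, 3*y**2, -4)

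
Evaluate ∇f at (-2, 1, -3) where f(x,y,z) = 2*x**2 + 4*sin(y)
(-8, 4*cos(1), 0)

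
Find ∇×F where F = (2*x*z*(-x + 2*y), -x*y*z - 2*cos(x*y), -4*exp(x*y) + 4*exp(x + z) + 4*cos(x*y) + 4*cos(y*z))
(x*y - 4*x*exp(x*y) - 4*x*sin(x*y) - 4*z*sin(y*z), -2*x*(x - 2*y) + 4*y*exp(x*y) + 4*y*sin(x*y) - 4*exp(x + z), -4*x*z - y*z + 2*y*sin(x*y))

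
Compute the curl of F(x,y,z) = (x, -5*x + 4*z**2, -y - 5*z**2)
(-8*z - 1, 0, -5)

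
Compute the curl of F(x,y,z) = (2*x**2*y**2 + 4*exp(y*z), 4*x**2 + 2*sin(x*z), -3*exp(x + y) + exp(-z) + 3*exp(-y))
(-2*x*cos(x*z) - 3*exp(x + y) - 3*exp(-y), 4*y*exp(y*z) + 3*exp(x + y), -4*x**2*y + 8*x - 4*z*exp(y*z) + 2*z*cos(x*z))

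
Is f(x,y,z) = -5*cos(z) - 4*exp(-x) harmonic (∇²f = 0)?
No, ∇²f = 5*cos(z) - 4*exp(-x)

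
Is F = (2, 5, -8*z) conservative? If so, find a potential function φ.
Yes, F is conservative. φ = 2*x + 5*y - 4*z**2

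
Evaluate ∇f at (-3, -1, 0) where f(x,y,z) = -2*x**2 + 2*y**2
(12, -4, 0)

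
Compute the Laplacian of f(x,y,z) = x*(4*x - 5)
8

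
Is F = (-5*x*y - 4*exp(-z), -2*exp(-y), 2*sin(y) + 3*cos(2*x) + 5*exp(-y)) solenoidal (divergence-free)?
No, ∇·F = -5*y + 2*exp(-y)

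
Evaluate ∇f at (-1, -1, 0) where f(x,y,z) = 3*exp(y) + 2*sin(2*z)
(0, 3*exp(-1), 4)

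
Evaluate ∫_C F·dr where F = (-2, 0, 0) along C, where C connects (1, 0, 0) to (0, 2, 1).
2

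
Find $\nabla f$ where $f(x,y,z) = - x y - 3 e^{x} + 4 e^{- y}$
(-y - 3*exp(x), -x - 4*exp(-y), 0)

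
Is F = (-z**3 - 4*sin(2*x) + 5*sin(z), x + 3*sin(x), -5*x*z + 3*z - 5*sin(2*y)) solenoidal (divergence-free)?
No, ∇·F = -5*x - 8*cos(2*x) + 3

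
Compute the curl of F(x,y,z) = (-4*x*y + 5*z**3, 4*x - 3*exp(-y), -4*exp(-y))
(4*exp(-y), 15*z**2, 4*x + 4)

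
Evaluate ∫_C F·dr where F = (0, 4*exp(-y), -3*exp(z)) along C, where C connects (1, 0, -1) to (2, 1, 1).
-3*E - exp(-1) + 4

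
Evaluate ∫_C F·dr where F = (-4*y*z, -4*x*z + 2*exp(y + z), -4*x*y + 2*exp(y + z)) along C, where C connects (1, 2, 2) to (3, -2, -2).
-4*sinh(4) - 32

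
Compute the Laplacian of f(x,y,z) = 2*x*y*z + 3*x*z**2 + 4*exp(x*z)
2*x*(2*x*exp(x*z) + 3) + 4*z**2*exp(x*z)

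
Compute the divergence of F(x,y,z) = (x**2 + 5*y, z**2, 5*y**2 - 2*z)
2*x - 2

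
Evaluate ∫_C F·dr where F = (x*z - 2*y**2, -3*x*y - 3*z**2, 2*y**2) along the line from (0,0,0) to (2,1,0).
-10/3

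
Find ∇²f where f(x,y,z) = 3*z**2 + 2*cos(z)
6 - 2*cos(z)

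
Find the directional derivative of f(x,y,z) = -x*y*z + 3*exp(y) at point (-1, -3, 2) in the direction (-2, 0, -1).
-9*sqrt(5)/5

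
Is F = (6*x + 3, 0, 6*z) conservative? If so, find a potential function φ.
Yes, F is conservative. φ = 3*x**2 + 3*x + 3*z**2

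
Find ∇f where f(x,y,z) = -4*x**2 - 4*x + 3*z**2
(-8*x - 4, 0, 6*z)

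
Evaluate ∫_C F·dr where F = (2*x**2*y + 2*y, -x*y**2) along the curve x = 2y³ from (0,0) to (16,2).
74128/15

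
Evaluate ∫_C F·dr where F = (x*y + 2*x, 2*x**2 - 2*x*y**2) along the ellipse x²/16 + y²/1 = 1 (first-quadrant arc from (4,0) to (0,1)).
-pi/2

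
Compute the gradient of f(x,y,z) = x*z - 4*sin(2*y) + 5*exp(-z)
(z, -8*cos(2*y), x - 5*exp(-z))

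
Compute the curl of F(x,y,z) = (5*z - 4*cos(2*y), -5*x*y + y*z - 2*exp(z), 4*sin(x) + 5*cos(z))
(-y + 2*exp(z), 5 - 4*cos(x), -5*y - 8*sin(2*y))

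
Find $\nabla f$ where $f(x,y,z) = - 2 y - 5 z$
(0, -2, -5)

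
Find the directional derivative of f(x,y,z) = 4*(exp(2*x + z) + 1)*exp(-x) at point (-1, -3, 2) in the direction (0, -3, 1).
2*sqrt(10)*E/5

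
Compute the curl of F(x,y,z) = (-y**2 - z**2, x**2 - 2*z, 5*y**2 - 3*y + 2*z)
(10*y - 1, -2*z, 2*x + 2*y)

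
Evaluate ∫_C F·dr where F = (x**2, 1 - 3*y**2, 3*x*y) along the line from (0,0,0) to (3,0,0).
9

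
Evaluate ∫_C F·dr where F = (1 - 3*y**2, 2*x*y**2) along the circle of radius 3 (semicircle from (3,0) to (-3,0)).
81*pi/4 + 102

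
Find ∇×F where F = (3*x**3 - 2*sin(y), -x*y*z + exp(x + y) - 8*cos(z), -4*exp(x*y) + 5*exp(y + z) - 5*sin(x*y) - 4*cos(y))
(x*y - 4*x*exp(x*y) - 5*x*cos(x*y) + 5*exp(y + z) + 4*sin(y) - 8*sin(z), y*(4*exp(x*y) + 5*cos(x*y)), -y*z + exp(x + y) + 2*cos(y))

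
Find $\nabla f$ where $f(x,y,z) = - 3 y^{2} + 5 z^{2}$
(0, -6*y, 10*z)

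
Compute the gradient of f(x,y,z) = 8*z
(0, 0, 8)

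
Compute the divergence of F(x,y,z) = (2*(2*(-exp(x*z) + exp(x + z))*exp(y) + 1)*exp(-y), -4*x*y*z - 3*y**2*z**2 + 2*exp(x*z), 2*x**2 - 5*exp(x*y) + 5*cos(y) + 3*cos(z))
-4*x*z - 6*y*z**2 - 4*z*exp(x*z) + 4*exp(x + z) - 3*sin(z)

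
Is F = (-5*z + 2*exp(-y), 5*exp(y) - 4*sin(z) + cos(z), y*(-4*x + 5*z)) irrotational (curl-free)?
No, ∇×F = (-4*x + 5*z + sin(z) + 4*cos(z), 4*y - 5, 2*exp(-y))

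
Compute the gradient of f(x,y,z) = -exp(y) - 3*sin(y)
(0, -exp(y) - 3*cos(y), 0)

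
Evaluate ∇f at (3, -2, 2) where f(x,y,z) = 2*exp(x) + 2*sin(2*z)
(2*exp(3), 0, 4*cos(4))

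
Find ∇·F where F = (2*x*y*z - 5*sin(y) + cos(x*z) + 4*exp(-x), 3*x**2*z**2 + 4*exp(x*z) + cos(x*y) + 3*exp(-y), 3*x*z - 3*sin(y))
-x*sin(x*y) + 3*x + 2*y*z - z*sin(x*z) - 3*exp(-y) - 4*exp(-x)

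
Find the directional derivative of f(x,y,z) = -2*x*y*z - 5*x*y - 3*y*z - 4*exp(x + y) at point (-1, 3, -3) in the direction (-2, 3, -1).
sqrt(14)*(21 - 4*exp(2))/14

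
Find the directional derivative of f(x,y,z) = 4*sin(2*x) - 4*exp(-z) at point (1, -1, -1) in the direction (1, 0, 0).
8*cos(2)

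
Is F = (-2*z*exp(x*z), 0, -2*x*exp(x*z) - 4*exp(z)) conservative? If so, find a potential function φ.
Yes, F is conservative. φ = -4*exp(z) - 2*exp(x*z)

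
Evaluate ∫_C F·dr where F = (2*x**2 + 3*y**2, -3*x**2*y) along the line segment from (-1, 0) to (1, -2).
22/3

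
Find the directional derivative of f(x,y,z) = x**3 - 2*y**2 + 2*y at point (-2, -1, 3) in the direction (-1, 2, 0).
0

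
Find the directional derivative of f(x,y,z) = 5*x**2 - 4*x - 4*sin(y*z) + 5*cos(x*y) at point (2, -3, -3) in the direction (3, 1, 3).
sqrt(19)*(48*cos(9) - 35*sin(6) + 48)/19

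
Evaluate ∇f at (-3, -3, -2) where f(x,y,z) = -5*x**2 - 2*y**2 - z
(30, 12, -1)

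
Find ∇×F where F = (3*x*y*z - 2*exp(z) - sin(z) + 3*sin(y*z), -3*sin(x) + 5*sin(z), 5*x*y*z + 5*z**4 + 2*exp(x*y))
(5*x*z + 2*x*exp(x*y) - 5*cos(z), 3*x*y - 5*y*z - 2*y*exp(x*y) + 3*y*cos(y*z) - 2*exp(z) - cos(z), -3*x*z - 3*z*cos(y*z) - 3*cos(x))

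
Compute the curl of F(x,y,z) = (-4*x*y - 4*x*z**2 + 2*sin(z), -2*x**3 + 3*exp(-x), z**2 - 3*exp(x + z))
(0, -8*x*z + 3*exp(x + z) + 2*cos(z), -6*x**2 + 4*x - 3*exp(-x))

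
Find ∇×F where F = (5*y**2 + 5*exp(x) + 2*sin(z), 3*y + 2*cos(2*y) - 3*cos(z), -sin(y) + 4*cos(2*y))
(-8*sin(2*y) - 3*sin(z) - cos(y), 2*cos(z), -10*y)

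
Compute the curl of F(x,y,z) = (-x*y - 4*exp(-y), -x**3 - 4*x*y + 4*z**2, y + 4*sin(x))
(1 - 8*z, -4*cos(x), -3*x**2 + x - 4*y - 4*exp(-y))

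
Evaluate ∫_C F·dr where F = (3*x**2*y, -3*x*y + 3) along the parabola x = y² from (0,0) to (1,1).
87/28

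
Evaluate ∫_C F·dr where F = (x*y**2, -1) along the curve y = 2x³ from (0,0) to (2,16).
112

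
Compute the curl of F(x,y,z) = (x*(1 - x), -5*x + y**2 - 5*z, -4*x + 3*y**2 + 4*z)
(6*y + 5, 4, -5)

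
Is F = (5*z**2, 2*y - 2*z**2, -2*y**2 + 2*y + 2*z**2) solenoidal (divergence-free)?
No, ∇·F = 4*z + 2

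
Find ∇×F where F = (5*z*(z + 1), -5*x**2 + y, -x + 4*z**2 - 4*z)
(0, 10*z + 6, -10*x)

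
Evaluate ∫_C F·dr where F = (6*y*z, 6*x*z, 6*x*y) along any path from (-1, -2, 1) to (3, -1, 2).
-48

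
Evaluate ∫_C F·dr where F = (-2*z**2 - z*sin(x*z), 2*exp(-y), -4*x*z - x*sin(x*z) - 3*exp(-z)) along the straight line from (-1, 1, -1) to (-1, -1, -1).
-4*sinh(1)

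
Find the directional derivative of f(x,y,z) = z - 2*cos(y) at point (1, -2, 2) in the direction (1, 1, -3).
-sqrt(11)*(2*sin(2) + 3)/11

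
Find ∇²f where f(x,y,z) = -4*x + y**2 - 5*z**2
-8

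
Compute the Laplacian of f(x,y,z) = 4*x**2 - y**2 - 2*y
6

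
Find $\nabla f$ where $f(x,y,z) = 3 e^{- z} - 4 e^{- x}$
(4*exp(-x), 0, -3*exp(-z))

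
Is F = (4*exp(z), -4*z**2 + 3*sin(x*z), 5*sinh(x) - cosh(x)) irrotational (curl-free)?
No, ∇×F = (-3*x*cos(x*z) + 8*z, 4*exp(z) + sinh(x) - 5*cosh(x), 3*z*cos(x*z))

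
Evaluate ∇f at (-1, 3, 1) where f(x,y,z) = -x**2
(2, 0, 0)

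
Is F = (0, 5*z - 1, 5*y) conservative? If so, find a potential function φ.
Yes, F is conservative. φ = y*(5*z - 1)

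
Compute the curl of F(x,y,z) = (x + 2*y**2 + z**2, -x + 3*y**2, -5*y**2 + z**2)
(-10*y, 2*z, -4*y - 1)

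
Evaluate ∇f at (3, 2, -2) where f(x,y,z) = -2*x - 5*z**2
(-2, 0, 20)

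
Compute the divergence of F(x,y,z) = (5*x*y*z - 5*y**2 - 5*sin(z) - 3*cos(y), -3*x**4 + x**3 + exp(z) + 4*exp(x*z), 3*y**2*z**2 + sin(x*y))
y*z*(6*y + 5)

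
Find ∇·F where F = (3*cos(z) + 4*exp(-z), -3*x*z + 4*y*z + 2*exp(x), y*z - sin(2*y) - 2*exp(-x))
y + 4*z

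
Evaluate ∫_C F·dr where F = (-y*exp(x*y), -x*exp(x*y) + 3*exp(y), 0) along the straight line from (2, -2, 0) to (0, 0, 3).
-3*exp(-2) + exp(-4) + 2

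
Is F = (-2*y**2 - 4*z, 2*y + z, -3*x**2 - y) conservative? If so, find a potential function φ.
No, ∇×F = (-2, 6*x - 4, 4*y) ≠ 0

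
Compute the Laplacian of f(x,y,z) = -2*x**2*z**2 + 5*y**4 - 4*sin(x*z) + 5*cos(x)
4*x**2*(sin(x*z) - 1) + 60*y**2 + 4*z**2*sin(x*z) - 4*z**2 - 5*cos(x)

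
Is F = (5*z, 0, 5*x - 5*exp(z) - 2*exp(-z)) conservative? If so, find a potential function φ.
Yes, F is conservative. φ = 5*x*z - 5*exp(z) + 2*exp(-z)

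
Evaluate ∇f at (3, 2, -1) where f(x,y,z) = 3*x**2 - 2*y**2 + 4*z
(18, -8, 4)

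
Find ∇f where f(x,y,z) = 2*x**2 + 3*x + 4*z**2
(4*x + 3, 0, 8*z)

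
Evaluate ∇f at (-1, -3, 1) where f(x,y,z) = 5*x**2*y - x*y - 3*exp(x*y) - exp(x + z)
(32 + 9*exp(3), 6 + 3*exp(3), -1)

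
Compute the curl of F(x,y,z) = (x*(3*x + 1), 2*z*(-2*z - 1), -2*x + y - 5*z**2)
(8*z + 3, 2, 0)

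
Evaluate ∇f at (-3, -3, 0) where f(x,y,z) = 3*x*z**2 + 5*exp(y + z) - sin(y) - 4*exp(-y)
(0, -sinh(3) - cos(3) + 9*cosh(3), 5*exp(-3))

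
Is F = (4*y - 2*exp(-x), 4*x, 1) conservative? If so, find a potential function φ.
Yes, F is conservative. φ = 4*x*y + z + 2*exp(-x)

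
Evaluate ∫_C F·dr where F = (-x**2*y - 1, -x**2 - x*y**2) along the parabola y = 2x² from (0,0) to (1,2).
-164/35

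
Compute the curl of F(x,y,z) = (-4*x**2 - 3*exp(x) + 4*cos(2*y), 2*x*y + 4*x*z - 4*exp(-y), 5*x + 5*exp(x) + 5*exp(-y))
(-4*x - 5*exp(-y), -5*exp(x) - 5, 2*y + 4*z + 8*sin(2*y))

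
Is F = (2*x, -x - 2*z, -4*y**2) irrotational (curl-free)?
No, ∇×F = (2 - 8*y, 0, -1)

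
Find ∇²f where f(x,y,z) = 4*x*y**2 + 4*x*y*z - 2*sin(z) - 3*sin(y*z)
8*x + 3*y**2*sin(y*z) + 3*z**2*sin(y*z) + 2*sin(z)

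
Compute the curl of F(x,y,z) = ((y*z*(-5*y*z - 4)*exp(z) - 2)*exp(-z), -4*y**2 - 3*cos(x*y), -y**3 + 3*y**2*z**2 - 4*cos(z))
(3*y*(-y + 2*z**2), -10*y**2*z - 4*y + 2*exp(-z), 10*y*z**2 + 3*y*sin(x*y) + 4*z)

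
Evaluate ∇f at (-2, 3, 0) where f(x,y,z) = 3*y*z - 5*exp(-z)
(0, 0, 14)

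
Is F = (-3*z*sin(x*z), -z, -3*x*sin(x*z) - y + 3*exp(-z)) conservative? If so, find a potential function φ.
Yes, F is conservative. φ = -y*z + 3*cos(x*z) - 3*exp(-z)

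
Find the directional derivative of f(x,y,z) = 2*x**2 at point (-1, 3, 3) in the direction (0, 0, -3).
0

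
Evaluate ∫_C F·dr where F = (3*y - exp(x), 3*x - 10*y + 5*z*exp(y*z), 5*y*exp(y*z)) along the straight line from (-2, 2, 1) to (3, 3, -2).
-5*exp(2) - exp(3) + 5*exp(-6) + exp(-2) + 14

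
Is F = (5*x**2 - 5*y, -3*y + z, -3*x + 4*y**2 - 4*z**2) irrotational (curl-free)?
No, ∇×F = (8*y - 1, 3, 5)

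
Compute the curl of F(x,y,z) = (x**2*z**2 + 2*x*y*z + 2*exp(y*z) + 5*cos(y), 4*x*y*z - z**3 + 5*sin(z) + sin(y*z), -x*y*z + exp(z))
(-4*x*y - x*z - y*cos(y*z) + 3*z**2 - 5*cos(z), 2*x**2*z + 2*x*y + y*z + 2*y*exp(y*z), -2*x*z + 4*y*z - 2*z*exp(y*z) + 5*sin(y))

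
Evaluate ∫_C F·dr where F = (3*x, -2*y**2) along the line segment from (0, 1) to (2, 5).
-230/3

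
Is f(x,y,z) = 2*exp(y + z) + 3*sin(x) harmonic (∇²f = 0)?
No, ∇²f = 4*exp(y + z) - 3*sin(x)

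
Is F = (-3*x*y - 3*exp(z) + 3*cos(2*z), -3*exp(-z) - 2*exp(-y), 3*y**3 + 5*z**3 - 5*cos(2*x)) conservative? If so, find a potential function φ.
No, ∇×F = (9*y**2 - 3*exp(-z), -3*exp(z) - 10*sin(2*x) - 6*sin(2*z), 3*x) ≠ 0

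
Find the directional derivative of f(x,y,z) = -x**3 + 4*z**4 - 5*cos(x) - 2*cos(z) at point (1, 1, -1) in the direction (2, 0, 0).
-3 + 5*sin(1)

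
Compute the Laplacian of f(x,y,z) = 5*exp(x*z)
5*(x**2 + z**2)*exp(x*z)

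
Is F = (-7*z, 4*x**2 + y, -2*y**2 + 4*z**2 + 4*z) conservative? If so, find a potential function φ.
No, ∇×F = (-4*y, -7, 8*x) ≠ 0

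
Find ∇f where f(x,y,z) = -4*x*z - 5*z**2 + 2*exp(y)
(-4*z, 2*exp(y), -4*x - 10*z)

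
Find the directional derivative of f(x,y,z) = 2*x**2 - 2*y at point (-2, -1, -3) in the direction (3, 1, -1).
-26*sqrt(11)/11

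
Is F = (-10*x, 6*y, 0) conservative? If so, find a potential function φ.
Yes, F is conservative. φ = -5*x**2 + 3*y**2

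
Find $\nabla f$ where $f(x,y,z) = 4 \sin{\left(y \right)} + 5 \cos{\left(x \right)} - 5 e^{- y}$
(-5*sin(x), 4*cos(y) + 5*exp(-y), 0)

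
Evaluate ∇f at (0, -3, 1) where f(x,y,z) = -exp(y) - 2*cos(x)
(0, -exp(-3), 0)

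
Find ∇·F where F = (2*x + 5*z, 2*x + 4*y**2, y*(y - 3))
8*y + 2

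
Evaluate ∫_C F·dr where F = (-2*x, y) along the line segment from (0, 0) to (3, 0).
-9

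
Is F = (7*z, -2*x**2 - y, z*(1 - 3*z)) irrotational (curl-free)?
No, ∇×F = (0, 7, -4*x)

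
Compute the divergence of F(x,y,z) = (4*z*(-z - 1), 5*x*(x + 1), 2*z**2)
4*z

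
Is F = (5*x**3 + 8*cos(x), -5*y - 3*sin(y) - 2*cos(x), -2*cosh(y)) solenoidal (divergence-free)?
No, ∇·F = 15*x**2 - 8*sin(x) - 3*cos(y) - 5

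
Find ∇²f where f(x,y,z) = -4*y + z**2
2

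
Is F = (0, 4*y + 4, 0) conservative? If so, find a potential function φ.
Yes, F is conservative. φ = 2*y*(y + 2)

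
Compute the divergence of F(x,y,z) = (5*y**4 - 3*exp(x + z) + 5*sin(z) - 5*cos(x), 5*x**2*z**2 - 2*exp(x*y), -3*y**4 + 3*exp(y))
-2*x*exp(x*y) - 3*exp(x + z) + 5*sin(x)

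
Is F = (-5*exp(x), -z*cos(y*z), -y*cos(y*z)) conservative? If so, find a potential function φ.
Yes, F is conservative. φ = -5*exp(x) - sin(y*z)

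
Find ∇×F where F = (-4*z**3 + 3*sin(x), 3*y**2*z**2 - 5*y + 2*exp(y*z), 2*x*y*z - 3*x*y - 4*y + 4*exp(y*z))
(2*x*z - 3*x - 6*y**2*z - 2*y*exp(y*z) + 4*z*exp(y*z) - 4, -2*y*z + 3*y - 12*z**2, 0)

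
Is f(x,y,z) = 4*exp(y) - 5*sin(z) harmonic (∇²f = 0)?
No, ∇²f = 4*exp(y) + 5*sin(z)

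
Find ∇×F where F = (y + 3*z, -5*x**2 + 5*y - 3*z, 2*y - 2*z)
(5, 3, -10*x - 1)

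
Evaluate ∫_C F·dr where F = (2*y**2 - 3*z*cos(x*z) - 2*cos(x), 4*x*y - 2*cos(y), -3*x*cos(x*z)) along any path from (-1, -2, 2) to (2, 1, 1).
-10*sin(2) - 4*sin(1) + 12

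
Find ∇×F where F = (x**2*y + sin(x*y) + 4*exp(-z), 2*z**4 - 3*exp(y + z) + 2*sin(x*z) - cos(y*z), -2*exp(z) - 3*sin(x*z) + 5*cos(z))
(-2*x*cos(x*z) - y*sin(y*z) - 8*z**3 + 3*exp(y + z), 3*z*cos(x*z) - 4*exp(-z), -x**2 - x*cos(x*y) + 2*z*cos(x*z))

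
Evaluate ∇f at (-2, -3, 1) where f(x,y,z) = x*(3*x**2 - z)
(35, 0, 2)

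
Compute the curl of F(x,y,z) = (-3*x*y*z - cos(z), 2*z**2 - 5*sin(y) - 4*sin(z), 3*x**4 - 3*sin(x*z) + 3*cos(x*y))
(-3*x*sin(x*y) - 4*z + 4*cos(z), -12*x**3 - 3*x*y + 3*y*sin(x*y) + 3*z*cos(x*z) + sin(z), 3*x*z)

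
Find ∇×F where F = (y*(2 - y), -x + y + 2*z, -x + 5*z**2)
(-2, 1, 2*y - 3)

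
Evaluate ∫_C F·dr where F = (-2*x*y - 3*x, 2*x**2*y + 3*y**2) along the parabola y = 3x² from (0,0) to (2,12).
2082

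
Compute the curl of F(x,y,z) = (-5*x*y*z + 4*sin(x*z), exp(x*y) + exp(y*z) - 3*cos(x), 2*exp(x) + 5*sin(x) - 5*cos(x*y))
(5*x*sin(x*y) - y*exp(y*z), -5*x*y + 4*x*cos(x*z) - 5*y*sin(x*y) - 2*exp(x) - 5*cos(x), 5*x*z + y*exp(x*y) + 3*sin(x))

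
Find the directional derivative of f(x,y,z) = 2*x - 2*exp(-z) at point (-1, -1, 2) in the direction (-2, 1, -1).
sqrt(6)*(-2*exp(2) - 1)*exp(-2)/3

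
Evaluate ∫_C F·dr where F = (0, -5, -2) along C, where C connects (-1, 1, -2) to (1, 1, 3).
-10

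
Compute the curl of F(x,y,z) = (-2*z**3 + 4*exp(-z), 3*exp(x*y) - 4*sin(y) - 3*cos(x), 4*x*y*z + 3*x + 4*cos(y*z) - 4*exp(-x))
(4*z*(x - sin(y*z)), -4*y*z - 6*z**2 - 3 - 4*exp(-z) - 4*exp(-x), 3*y*exp(x*y) + 3*sin(x))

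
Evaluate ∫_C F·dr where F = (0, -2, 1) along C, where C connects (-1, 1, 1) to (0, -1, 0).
3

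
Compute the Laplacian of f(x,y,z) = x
0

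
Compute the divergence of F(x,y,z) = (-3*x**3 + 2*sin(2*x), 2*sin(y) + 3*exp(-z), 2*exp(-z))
-9*x**2 + 4*cos(2*x) + 2*cos(y) - 2*exp(-z)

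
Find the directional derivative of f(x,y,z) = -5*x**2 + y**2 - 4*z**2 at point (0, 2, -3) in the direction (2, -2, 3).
64*sqrt(17)/17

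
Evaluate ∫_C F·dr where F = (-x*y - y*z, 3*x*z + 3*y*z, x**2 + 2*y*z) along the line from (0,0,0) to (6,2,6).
168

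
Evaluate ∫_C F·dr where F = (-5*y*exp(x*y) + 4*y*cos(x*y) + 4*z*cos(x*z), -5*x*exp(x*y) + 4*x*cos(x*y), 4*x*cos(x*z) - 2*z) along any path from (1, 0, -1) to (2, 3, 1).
-5*exp(6) + 4*sin(6) + 4*sin(1) + 4*sin(2) + 5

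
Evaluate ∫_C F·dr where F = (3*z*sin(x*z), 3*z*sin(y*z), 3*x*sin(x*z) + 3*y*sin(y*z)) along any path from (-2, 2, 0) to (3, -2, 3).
-3*cos(6) - 3*cos(9) + 6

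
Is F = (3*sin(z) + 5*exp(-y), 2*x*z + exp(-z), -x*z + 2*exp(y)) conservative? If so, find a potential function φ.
No, ∇×F = (-2*x + 2*exp(y) + exp(-z), z + 3*cos(z), 2*z + 5*exp(-y)) ≠ 0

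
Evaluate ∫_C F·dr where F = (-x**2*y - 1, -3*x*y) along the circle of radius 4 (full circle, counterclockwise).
64*pi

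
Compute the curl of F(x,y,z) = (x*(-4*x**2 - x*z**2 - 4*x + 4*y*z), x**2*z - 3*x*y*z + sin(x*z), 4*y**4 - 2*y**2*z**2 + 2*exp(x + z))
(-x**2 + 3*x*y - x*cos(x*z) + 16*y**3 - 4*y*z**2, -2*x*(x*z - 2*y) - 2*exp(x + z), z*(-2*x - 3*y + cos(x*z)))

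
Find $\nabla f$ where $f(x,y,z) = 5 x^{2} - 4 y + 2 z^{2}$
(10*x, -4, 4*z)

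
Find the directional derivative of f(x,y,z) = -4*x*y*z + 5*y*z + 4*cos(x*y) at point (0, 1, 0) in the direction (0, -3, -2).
-10*sqrt(13)/13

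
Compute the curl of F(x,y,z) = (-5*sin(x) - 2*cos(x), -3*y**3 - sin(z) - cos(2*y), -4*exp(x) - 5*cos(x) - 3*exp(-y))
(cos(z) + 3*exp(-y), 4*exp(x) - 5*sin(x), 0)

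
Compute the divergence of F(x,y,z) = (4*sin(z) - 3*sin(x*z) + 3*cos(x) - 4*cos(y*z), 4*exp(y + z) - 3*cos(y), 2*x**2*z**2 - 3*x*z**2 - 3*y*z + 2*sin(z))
4*x**2*z - 6*x*z - 3*y - 3*z*cos(x*z) + 4*exp(y + z) - 3*sin(x) + 3*sin(y) + 2*cos(z)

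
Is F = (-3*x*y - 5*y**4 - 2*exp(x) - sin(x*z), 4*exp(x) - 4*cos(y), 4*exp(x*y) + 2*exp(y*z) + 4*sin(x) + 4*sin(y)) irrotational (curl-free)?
No, ∇×F = (4*x*exp(x*y) + 2*z*exp(y*z) + 4*cos(y), -x*cos(x*z) - 4*y*exp(x*y) - 4*cos(x), 3*x + 20*y**3 + 4*exp(x))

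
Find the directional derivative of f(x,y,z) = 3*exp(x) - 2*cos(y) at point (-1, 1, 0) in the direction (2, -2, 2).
sqrt(3)*(-2*E*sin(1) + 3)*exp(-1)/3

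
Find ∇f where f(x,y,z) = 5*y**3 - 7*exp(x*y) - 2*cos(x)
(-7*y*exp(x*y) + 2*sin(x), -7*x*exp(x*y) + 15*y**2, 0)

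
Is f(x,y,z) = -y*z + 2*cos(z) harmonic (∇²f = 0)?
No, ∇²f = -2*cos(z)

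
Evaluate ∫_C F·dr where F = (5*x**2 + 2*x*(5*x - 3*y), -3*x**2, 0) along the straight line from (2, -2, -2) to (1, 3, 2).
-68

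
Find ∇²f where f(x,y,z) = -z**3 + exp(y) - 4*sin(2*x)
-6*z + exp(y) + 16*sin(2*x)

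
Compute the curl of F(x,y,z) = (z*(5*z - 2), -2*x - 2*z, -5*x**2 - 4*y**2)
(2 - 8*y, 10*x + 10*z - 2, -2)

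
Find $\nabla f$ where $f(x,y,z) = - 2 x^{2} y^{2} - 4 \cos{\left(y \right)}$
(-4*x*y**2, -4*x**2*y + 4*sin(y), 0)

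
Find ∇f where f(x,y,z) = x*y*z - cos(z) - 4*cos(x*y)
(y*(z + 4*sin(x*y)), x*(z + 4*sin(x*y)), x*y + sin(z))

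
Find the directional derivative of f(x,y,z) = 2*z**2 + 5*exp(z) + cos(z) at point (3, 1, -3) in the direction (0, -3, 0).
0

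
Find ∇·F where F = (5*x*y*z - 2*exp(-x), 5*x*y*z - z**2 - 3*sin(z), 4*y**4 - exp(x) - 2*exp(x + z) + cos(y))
5*x*z + 5*y*z - 2*exp(x + z) + 2*exp(-x)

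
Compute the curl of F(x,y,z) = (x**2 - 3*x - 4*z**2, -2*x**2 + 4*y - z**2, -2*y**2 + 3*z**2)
(-4*y + 2*z, -8*z, -4*x)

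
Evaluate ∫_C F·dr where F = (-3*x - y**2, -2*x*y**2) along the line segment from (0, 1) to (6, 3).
-148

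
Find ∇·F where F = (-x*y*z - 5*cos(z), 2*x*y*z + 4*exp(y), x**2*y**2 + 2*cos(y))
2*x*z - y*z + 4*exp(y)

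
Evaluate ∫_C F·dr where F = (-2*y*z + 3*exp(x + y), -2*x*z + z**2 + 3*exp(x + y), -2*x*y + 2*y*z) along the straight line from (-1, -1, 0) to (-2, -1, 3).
-21 - 3*exp(-2) + 3*exp(-3)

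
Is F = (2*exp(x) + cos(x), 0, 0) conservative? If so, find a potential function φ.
Yes, F is conservative. φ = 2*exp(x) + sin(x)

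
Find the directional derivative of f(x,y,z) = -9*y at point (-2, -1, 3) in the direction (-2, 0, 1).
0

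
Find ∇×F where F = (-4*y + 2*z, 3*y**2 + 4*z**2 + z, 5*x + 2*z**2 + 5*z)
(-8*z - 1, -3, 4)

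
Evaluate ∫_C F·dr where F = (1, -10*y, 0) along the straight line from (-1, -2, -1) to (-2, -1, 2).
14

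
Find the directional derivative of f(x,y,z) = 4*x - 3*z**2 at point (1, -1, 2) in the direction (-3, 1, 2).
-18*sqrt(14)/7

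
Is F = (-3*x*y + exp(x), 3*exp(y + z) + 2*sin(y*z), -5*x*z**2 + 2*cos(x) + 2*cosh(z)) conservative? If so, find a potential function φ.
No, ∇×F = (-2*y*cos(y*z) - 3*exp(y + z), 5*z**2 + 2*sin(x), 3*x) ≠ 0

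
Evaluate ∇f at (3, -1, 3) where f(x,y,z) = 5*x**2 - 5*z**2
(30, 0, -30)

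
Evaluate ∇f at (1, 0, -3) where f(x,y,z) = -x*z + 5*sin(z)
(3, 0, 5*cos(3) - 1)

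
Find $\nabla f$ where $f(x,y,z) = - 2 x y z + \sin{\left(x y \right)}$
(y*(-2*z + cos(x*y)), x*(-2*z + cos(x*y)), -2*x*y)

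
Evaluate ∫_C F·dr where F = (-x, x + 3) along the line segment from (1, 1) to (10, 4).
-24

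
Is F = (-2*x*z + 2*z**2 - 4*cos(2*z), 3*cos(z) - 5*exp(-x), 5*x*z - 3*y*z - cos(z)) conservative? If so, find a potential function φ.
No, ∇×F = (-3*z + 3*sin(z), -2*x - z + 8*sin(2*z), 5*exp(-x)) ≠ 0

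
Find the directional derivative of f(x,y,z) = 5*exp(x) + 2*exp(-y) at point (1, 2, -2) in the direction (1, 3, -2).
sqrt(14)*(-6 + 5*exp(3))*exp(-2)/14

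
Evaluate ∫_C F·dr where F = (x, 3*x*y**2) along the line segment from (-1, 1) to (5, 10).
6693/2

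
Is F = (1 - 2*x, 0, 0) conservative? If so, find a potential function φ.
Yes, F is conservative. φ = x*(1 - x)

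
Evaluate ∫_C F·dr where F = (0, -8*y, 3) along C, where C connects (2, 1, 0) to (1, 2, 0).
-12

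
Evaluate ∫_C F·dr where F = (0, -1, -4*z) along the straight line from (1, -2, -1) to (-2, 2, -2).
-10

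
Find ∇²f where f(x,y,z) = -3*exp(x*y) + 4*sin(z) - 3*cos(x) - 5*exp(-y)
-3*x**2*exp(x*y) - 3*y**2*exp(x*y) - 4*sin(z) + 3*cos(x) - 5*exp(-y)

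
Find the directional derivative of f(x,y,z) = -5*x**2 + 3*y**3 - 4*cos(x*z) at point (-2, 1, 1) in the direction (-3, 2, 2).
14*sqrt(17)*(-3 + 2*sin(2))/17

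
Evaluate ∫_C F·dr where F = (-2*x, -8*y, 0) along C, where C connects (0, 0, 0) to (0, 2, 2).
-16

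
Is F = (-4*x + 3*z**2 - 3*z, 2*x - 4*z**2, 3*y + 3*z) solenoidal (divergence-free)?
No, ∇·F = -1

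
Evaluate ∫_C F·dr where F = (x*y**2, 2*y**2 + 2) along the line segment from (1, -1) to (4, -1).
15/2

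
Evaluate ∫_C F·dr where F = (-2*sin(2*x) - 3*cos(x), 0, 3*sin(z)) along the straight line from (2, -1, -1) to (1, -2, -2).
3*sqrt(2)*cos(pi/4 + 1) - cos(4) - 2*cos(2) + 3*sin(2)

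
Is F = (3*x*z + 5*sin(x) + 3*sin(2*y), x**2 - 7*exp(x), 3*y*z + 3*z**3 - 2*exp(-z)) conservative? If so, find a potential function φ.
No, ∇×F = (3*z, 3*x, 2*x - 7*exp(x) - 6*cos(2*y)) ≠ 0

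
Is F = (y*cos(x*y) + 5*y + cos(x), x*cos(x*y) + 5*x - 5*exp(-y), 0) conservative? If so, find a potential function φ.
Yes, F is conservative. φ = 5*x*y + sin(x) + sin(x*y) + 5*exp(-y)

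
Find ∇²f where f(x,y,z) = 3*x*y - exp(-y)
-exp(-y)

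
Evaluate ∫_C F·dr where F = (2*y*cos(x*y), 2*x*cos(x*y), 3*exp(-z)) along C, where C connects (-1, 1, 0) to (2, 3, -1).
-3*E + 2*sin(6) + 2*sin(1) + 3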